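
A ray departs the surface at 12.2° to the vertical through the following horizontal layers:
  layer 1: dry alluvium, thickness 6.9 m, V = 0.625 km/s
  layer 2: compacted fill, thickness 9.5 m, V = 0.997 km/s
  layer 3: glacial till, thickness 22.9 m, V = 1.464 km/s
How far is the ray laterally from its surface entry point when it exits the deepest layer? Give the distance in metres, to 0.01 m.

17.94 m

p = sin θ₁/V₁ = sin 12.2°/0.625 = 3.3812e-01 s/km is conserved through the stack.
Layer 1: θ = 12.20°; offset = 6.9·tan 12.20° = 1.4918 m.
Layer 2: sin θ = p·0.997 = 0.3371 → θ = 19.70°; offset = 9.5·tan 19.70° = 3.4016 m.
Layer 3: sin θ = p·1.464 = 0.4950 → θ = 29.67°; offset = 22.9·tan 29.67° = 13.0462 m.
Summing the layer offsets gives 17.9396 m.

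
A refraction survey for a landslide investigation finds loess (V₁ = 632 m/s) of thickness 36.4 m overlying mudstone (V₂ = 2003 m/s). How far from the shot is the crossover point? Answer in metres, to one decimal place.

θ_c = arcsin(632/2003) = 18.39°, so cos θ_c = 0.9489 and tᵢ = 2h cos θ_c/V₁ = 0.1093 s.
At crossover x/V₁ = x/V₂ + tᵢ ⇒ x = tᵢ/(1/V₁ − 1/V₂) = 0.10931/(1.5823e-03 − 4.9925e-04) = 100.93 m.

100.9 m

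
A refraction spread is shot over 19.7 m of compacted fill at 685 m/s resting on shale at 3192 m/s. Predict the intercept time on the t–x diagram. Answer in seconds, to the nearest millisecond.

0.056 s

θ_c = arcsin(V₁/V₂) = arcsin(685/3192) = 12.39°; cos θ_c = 0.9767.
tᵢ = 2h·cos θ_c / V₁ = 2·19.7·0.9767 / 685 = 0.05618 s.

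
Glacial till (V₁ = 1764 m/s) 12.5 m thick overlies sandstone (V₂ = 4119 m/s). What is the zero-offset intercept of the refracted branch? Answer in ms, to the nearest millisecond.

θ_c = arcsin(V₁/V₂) = arcsin(1764/4119) = 25.36°; cos θ_c = 0.9037.
tᵢ = 2h·cos θ_c / V₁ = 2·12.5·0.9037 / 1764 = 0.01281 s.

13 ms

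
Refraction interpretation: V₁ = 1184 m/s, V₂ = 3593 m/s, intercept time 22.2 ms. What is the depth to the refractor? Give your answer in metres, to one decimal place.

13.9 m

θ_c = arcsin(1184/3593) = 19.24°; cos θ_c = 0.9441.
tᵢ = 2h cos θ_c/V₁ ⇒ h = tᵢ·V₁/(2 cos θ_c) = 0.0222·1184/(2·0.9441) = 13.92 m.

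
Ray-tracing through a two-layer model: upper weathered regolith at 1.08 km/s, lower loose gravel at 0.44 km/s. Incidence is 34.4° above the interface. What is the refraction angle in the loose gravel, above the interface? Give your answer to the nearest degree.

Angle from the normal: 90° − 34.4° = 55.6°.
sin θ₁/V₁ = sin θ₂/V₂ ⇒ sin θ₂ = 0.44·sin 55.6°/1.08 = 0.44·0.8251/1.08 = 0.3362.
θ₂ = sin⁻¹(0.3362) = 19.64° (from vertical).
From the interface: 90° − 19.64° = 70.36°.

70°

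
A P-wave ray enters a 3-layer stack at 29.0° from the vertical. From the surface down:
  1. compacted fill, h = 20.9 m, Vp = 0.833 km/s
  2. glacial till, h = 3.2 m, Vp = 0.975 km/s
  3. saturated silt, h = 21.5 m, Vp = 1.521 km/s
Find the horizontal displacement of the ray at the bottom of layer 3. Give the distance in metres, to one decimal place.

Apply Snell's law at each interface; in layer i the horizontal offset is hᵢ·tan θᵢ.
Layer 1: θ = 29.00°; offset = 20.9·tan 29.00° = 11.585 m.
Layer 2: sin θ = 0.975·sin 29.0°/0.833 = 0.5675, θ = 34.57°; offset = 3.2·tan 34.57° = 2.205 m.
Layer 3: sin θ = 1.521·sin 29.0°/0.833 = 0.8852, θ = 62.28°; offset = 21.5·tan 62.28° = 40.916 m.
Total horizontal offset = 54.707 m.

54.7 m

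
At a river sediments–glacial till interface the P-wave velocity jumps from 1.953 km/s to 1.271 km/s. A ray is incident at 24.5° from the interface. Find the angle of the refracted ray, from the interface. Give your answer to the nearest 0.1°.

Convert to the normal: θ₁ = 90° − 24.5° = 65.5°.
sin θ₁/V₁ = sin θ₂/V₂ ⇒ sin θ₂ = 1.271·sin 65.5°/1.953 = 1.271·0.9100/1.953 = 0.5922.
θ₂ = arcsin 0.5922 = 36.31° from the normal.
From the interface: 90° − 36.31° = 53.69°.

53.7°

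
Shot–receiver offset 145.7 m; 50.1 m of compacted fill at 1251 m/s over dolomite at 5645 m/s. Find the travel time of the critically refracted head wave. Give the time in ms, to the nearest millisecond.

t = x/V₂ + 2h·√(V₂²−V₁²)/(V₁V₂).
√(V₂²−V₁²) = √(5645²−1251²) = 5504.6 m/s; delay term = 2·50.1·5504.6/(1251·5645) = 0.07810 s.
t = 145.7/5645 + 0.07810 = 0.10391 s.

104 ms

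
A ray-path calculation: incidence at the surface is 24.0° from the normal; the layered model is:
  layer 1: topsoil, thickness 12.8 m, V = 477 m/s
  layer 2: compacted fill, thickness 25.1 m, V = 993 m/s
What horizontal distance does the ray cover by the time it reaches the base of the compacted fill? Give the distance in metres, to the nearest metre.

Apply Snell's law at each interface; in layer i the horizontal offset is hᵢ·tan θᵢ.
Layer 1: θ = 24.00°; offset = 12.8·tan 24.00° = 5.699 m.
Layer 2: sin θ = 993·sin 24.0°/477 = 0.8467, θ = 57.86°; offset = 25.1·tan 57.86° = 39.947 m.
Summing the layer offsets gives 45.646 m.

46 m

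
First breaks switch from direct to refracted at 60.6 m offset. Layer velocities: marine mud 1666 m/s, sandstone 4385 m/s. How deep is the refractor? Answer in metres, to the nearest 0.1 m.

x_cross = 2h·√((V₂+V₁)/(V₂−V₁)) → h = x_cross / (2·√((V₂+V₁)/(V₂−V₁))).
√((V₂+V₁)/(V₂−V₁)) = √((4385+1666)/(4385−1666)) = 1.4918.
h = 60.6 / (2·1.4918) = 20.31 m.

20.3 m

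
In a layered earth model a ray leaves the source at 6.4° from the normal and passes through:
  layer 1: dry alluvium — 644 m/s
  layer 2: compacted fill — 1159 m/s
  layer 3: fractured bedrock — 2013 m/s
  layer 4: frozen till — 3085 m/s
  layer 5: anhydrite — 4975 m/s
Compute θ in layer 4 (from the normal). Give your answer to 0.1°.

32.3°

Snell's law across each interface conserves sin θ / V, so sin θ_4 = V_4·sin θ₁/V₁.
sin θ_4 = 3085 × sin 6.4° / 644 = 0.5340.
θ_4 = 32.27° from the vertical.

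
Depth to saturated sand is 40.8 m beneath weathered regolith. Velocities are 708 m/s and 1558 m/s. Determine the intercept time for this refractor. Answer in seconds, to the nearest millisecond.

θ_c = arcsin(V₁/V₂) = arcsin(708/1558) = 27.03°; cos θ_c = 0.8908.
tᵢ = 2h·cos θ_c / V₁ = 2·40.8·0.8908 / 708 = 0.10267 s.

0.103 s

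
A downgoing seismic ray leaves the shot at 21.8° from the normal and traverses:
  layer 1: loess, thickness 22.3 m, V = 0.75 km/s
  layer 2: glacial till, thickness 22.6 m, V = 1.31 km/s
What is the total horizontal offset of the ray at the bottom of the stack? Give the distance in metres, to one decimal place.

28.2 m

Apply Snell's law at each interface; in layer i the horizontal offset is hᵢ·tan θᵢ.
Layer 1: θ = 21.80°; offset = 22.3·tan 21.80° = 8.919 m.
Layer 2: sin θ = 1.31·sin 21.8°/0.75 = 0.6487, θ = 40.44°; offset = 22.6·tan 40.44° = 19.262 m.
Summing the layer offsets gives 28.181 m.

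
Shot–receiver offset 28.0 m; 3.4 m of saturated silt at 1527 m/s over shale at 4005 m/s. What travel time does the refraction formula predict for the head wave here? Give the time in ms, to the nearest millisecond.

11 ms

θ_c = arcsin(V₁/V₂) = arcsin(1527/4005) = 22.41°, cos θ_c = 0.9245.
Intercept time tᵢ = 2h cos θ_c / V₁ = 2·3.4·0.9245/1527 = 0.00412 s.
t = x/V₂ + tᵢ = 28.0/4005 + 0.00412 = 0.01111 s.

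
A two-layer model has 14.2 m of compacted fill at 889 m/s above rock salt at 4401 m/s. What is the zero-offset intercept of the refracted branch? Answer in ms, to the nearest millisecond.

θ_c = arcsin(V₁/V₂) = arcsin(889/4401) = 11.65°; cos θ_c = 0.9794.
tᵢ = 2h·cos θ_c / V₁ = 2·14.2·0.9794 / 889 = 0.03129 s.

31 ms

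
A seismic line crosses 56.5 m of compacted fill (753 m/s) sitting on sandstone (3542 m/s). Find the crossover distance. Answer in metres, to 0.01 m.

θ_c = arcsin(753/3542) = 12.27°, so cos θ_c = 0.9771 and tᵢ = 2h cos θ_c/V₁ = 0.1466 s.
At crossover x/V₁ = x/V₂ + tᵢ ⇒ x = tᵢ/(1/V₁ − 1/V₂) = 0.14664/(1.3280e-03 − 2.8233e-04) = 140.23 m.

140.23 m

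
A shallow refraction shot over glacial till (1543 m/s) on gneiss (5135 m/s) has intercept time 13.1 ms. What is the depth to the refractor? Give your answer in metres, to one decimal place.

10.6 m

h = tᵢ·V₁·V₂ / (2·√(V₂²−V₁²)).
√(V₂²−V₁²) = √(5135² − 1543²) = 4897.7 m/s.
h = 0.0131 s × 1543 × 5135 / (2 × 4897.7) = 10.60 m.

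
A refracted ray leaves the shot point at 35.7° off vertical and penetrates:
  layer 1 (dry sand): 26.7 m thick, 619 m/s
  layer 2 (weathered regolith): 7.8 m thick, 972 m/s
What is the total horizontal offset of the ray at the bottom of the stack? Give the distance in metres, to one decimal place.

37.0 m

Ray parameter p = sin 35.7° / 619 m/s = 9.4272e-04 s/m.
Layer 1: θ = 35.70°; offset = 26.7·tan 35.70° = 19.186 m.
Layer 2: sin θ = p·972 = 0.9163 → θ = 66.39°; offset = 7.8·tan 66.39° = 17.848 m.
Summing the layer offsets gives 37.034 m.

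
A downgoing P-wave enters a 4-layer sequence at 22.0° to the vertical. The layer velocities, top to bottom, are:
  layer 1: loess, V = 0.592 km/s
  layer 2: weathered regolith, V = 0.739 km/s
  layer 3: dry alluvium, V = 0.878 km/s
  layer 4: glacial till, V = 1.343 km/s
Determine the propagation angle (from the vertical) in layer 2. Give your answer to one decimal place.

27.9°

Ray parameter p = sin 22.0° / 0.592 = 6.3278e-01 s/km.
sin θ_2 = p·V_2 = 6.3278e-01 × 0.739 = 0.4676.
θ_2 = arcsin 0.4676 = 27.88°.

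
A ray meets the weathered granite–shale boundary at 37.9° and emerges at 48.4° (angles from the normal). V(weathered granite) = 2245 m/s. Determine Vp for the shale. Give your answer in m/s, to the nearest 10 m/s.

2730 m/s

sin 37.9° = 0.6143; sin 48.4° = 0.7478.
V₂ = V₁·(sin θ₂/sin θ₁) = 2245·(0.7478/0.6143) = 2732.94 m/s.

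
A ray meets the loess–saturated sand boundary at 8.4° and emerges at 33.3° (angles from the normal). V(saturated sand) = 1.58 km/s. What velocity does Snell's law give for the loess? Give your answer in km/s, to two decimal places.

Snell's law: sin 8.4°/V₁ = sin 33.3°/V₂.
V₁ = V₂·sin 8.4°/sin 33.3° = 1.58 × 0.2661 = 0.42 km/s.

0.42 km/s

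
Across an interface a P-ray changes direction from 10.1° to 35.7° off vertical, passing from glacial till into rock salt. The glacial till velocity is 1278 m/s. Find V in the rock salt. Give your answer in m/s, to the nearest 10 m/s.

Snell's law: sin 10.1°/V₁ = sin 35.7°/V₂.
V₂ = V₁·sin 35.7°/sin 10.1° = 1278 × 3.3275 = 4252.61 m/s.

4250 m/s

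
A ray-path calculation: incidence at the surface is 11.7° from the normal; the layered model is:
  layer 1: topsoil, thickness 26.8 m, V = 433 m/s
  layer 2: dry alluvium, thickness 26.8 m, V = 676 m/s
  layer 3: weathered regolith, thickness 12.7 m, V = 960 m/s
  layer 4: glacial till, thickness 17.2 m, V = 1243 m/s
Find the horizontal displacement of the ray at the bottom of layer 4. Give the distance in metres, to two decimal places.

33.20 m

p = sin θ₁/V₁ = sin 11.7°/433 = 4.6833e-04 s/m is conserved through the stack.
Layer 1: θ = 11.70°; offset = 26.8·tan 11.70° = 5.5500 m.
Layer 2: sin θ = p·676 = 0.3166 → θ = 18.46°; offset = 26.8·tan 18.46° = 8.9448 m.
Layer 3: sin θ = p·960 = 0.4496 → θ = 26.72°; offset = 12.7·tan 26.72° = 6.3924 m.
Layer 4: sin θ = p·1243 = 0.5821 → θ = 35.60°; offset = 17.2·tan 35.60° = 12.3144 m.
Σ offsets = 33.2016 m.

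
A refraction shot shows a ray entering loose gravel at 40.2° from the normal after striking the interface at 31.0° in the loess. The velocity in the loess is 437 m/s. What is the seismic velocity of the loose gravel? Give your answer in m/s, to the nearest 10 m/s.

sin 31.0° = 0.5150; sin 40.2° = 0.6455.
V₂ = V₁·(sin θ₂/sin θ₁) = 437·(0.6455/0.5150) = 547.66 m/s.

550 m/s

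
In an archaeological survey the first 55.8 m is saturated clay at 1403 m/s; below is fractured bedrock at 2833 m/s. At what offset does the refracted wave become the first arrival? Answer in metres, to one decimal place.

x_cross = 2h·√((V₂+V₁)/(V₂−V₁)).
(V₂+V₁)/(V₂−V₁) = (2833+1403)/(2833−1403) = 2.9622; √ = 1.7211.
x_cross = 2·55.8·1.7211 = 192.08 m.

192.1 m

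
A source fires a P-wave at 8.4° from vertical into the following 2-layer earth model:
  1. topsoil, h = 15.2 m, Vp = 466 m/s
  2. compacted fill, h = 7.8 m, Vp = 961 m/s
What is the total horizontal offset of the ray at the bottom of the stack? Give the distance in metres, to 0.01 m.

4.71 m

Apply Snell's law at each interface; in layer i the horizontal offset is hᵢ·tan θᵢ.
Layer 1: θ = 8.40°; offset = 15.2·tan 8.40° = 2.2445 m.
Layer 2: sin θ = 961·sin 8.4°/466 = 0.3013, θ = 17.53°; offset = 7.8·tan 17.53° = 2.4643 m.
Total horizontal offset = 4.7088 m.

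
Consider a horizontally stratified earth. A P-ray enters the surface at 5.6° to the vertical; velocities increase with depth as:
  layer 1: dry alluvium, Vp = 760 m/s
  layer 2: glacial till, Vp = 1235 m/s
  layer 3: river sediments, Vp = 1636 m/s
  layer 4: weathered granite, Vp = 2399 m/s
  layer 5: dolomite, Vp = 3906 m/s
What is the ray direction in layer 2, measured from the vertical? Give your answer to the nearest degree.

Snell's law across each interface conserves sin θ / V, so sin θ_2 = V_2·sin θ₁/V₁.
sin θ_2 = 1235 × sin 5.6° / 760 = 0.1586.
θ_2 = arcsin 0.1586 = 9.12°.

9°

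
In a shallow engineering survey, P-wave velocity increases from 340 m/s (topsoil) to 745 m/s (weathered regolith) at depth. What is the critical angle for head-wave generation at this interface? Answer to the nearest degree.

Critical incidence: sin θ_c = V₁/V₂ = 340/745 = 0.4564.
θ_c = arcsin 0.4564 = 27.15°.

27°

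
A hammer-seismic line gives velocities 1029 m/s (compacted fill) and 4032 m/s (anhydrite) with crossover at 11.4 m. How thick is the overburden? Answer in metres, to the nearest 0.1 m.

x_cross = 2h·√((V₂+V₁)/(V₂−V₁)) → h = x_cross / (2·√((V₂+V₁)/(V₂−V₁))).
√((V₂+V₁)/(V₂−V₁)) = √((4032+1029)/(4032−1029)) = 1.2982.
h = 11.4 / (2·1.2982) = 4.39 m.

4.4 m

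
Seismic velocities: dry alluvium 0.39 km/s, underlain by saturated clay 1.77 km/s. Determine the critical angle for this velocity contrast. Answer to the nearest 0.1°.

12.7°

Critical incidence: sin θ_c = V₁/V₂ = 0.39/1.77 = 0.2203.
θ_c = arcsin 0.2203 = 12.73°.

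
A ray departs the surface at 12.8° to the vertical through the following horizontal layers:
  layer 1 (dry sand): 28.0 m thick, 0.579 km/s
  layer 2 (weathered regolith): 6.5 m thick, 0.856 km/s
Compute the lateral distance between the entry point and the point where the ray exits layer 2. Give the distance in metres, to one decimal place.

Ray parameter p = sin 12.8° / 0.579 km/s = 3.8264e-01 s/km.
Layer 1: θ = 12.80°; offset = 28.0·tan 12.80° = 6.361 m.
Layer 2: sin θ = p·0.856 = 0.3275 → θ = 19.12°; offset = 6.5·tan 19.12° = 2.253 m.
Summing the layer offsets gives 8.615 m.

8.6 m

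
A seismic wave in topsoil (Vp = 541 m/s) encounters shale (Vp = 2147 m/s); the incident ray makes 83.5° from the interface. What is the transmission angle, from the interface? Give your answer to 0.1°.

Angle from the normal: 90° − 83.5° = 6.5°.
Snell's law: sin θ₂ = (V₂/V₁)·sin θ₁ = (2147/541)·sin 6.5° = 0.4493.
θ₂ = arcsin 0.4493 = 26.70° from the normal.
From the interface: 90° − 26.70° = 63.30°.

63.3°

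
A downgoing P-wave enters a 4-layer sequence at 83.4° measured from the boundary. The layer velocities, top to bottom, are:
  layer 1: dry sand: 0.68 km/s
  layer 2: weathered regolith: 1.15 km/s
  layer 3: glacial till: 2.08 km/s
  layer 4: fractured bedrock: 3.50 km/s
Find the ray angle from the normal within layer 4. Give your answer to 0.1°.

From the normal: θ₁ = 90° − 83.4° = 6.6°.
Ray parameter p = sin 6.6° / 0.68 = 1.6903e-01 s/km.
sin θ_4 = p·V_4 = 1.6903e-01 × 3.50 = 0.5916.
θ_4 = arcsin 0.5916 = 36.27°.

36.3°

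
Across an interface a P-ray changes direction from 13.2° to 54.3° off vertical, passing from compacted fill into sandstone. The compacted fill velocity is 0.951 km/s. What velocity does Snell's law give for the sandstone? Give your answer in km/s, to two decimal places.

3.38 km/s

sin 13.2° = 0.2284; sin 54.3° = 0.8121.
V₂ = V₁·(sin θ₂/sin θ₁) = 0.951·(0.8121/0.2284) = 3.38 km/s.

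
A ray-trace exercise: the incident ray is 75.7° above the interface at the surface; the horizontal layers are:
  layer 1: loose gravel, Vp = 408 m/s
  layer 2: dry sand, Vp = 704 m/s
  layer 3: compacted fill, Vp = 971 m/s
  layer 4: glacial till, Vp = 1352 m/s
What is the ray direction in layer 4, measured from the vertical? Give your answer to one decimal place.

54.9°

From the normal: θ₁ = 90° − 75.7° = 14.3°.
Ray parameter p = sin 14.3° / 408 = 6.0539e-04 s/m.
sin θ_4 = p·V_4 = 6.0539e-04 × 1352 = 0.8185.
θ_4 = arcsin 0.8185 = 54.93°.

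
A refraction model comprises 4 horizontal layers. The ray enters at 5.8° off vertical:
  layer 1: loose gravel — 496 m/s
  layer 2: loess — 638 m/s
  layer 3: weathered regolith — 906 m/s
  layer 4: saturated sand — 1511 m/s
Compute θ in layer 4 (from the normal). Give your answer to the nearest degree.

Snell's law across each interface conserves sin θ / V, so sin θ_4 = V_4·sin θ₁/V₁.
sin θ_4 = 1511 × sin 5.8° / 496 = 0.3079.
θ_4 = arcsin 0.3079 = 17.93°.

18°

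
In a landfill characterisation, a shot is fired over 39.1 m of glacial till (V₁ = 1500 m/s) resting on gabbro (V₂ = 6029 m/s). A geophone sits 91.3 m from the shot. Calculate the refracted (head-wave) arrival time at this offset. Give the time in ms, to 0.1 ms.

t = x/V₂ + 2h·√(V₂²−V₁²)/(V₁V₂).
√(V₂²−V₁²) = √(6029²−1500²) = 5839.4 m/s; delay term = 2·39.1·5839.4/(1500·6029) = 0.05049 s.
t = 91.3/6029 + 0.05049 = 0.06564 s.

65.6 ms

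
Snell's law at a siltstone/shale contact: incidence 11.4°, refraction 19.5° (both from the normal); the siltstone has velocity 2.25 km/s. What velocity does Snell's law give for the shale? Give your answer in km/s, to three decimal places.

Snell's law: sin 11.4°/V₁ = sin 19.5°/V₂.
V₂ = V₁·sin 19.5°/sin 11.4° = 2.25 × 1.6888 = 3.800 km/s.

3.800 km/s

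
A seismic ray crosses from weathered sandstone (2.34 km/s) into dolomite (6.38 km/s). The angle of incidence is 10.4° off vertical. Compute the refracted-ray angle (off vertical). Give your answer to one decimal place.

sin θ₁/V₁ = sin θ₂/V₂ ⇒ sin θ₂ = 6.38·sin 10.4°/2.34 = 6.38·0.1805/2.34 = 0.4922.
θ₂ = sin⁻¹(0.4922) = 29.48° (from vertical).

29.5°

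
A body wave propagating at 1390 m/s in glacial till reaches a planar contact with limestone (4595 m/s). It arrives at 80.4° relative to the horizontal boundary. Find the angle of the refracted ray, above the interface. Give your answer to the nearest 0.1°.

Angle from the normal: 90° − 80.4° = 9.6°.
sin θ₁/V₁ = sin θ₂/V₂ ⇒ sin θ₂ = 4595·sin 9.6°/1390 = 4595·0.1668/1390 = 0.5513.
θ₂ = arcsin 0.5513 = 33.46° from the normal.
From the interface: 90° − 33.46° = 56.54°.

56.5°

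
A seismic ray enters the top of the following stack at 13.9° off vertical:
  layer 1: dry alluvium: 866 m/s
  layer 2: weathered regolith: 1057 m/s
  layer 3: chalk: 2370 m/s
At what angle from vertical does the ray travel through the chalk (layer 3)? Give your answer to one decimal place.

Snell's law across each interface conserves sin θ / V, so sin θ_3 = V_3·sin θ₁/V₁.
sin θ_3 = 2370 × sin 13.9° / 866 = 0.6574.
θ_3 = 41.10° from the vertical.

41.1°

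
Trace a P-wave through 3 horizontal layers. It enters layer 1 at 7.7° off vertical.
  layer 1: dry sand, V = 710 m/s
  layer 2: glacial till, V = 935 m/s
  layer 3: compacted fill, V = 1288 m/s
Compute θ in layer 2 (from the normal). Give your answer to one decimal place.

Ray parameter p = sin 7.7° / 710 = 1.8871e-04 s/m.
sin θ_2 = p·V_2 = 1.8871e-04 × 935 = 0.1764.
θ_2 = arcsin 0.1764 = 10.16°.

10.2°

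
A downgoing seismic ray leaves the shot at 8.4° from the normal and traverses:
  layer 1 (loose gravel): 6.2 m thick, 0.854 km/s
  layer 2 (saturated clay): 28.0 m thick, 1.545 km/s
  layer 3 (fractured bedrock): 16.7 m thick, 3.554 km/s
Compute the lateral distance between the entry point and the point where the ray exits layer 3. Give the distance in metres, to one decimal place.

21.4 m

Apply Snell's law at each interface; in layer i the horizontal offset is hᵢ·tan θᵢ.
Layer 1: θ = 8.40°; offset = 6.2·tan 8.40° = 0.916 m.
Layer 2: sin θ = 1.545·sin 8.4°/0.854 = 0.2643, θ = 15.32°; offset = 28.0·tan 15.32° = 7.673 m.
Layer 3: sin θ = 3.554·sin 8.4°/0.854 = 0.6079, θ = 37.44°; offset = 16.7·tan 37.44° = 12.787 m.
Total horizontal offset = 21.375 m.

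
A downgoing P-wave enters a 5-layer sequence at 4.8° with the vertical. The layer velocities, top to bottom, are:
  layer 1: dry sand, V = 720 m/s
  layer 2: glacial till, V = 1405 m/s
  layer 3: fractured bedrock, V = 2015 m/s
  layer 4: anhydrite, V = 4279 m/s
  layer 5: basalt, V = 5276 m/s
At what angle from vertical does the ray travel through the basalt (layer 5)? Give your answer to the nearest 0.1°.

Snell's law across each interface conserves sin θ / V, so sin θ_5 = V_5·sin θ₁/V₁.
sin θ_5 = 5276 × sin 4.8° / 720 = 0.6132.
θ_5 = 37.82° from the vertical.

37.8°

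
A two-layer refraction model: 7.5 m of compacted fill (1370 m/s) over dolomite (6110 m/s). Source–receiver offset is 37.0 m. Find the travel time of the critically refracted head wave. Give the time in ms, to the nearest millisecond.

17 ms

t = x/V₂ + 2h·√(V₂²−V₁²)/(V₁V₂).
√(V₂²−V₁²) = √(6110²−1370²) = 5954.4 m/s; delay term = 2·7.5·5954.4/(1370·6110) = 0.01067 s.
t = 37.0/6110 + 0.01067 = 0.01673 s.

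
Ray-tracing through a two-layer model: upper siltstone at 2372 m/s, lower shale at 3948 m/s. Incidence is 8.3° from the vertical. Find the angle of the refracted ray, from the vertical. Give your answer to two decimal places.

Snell's law: sin θ₂ = (V₂/V₁)·sin θ₁ = (3948/2372)·sin 8.3° = 0.2403.
θ₂ = sin⁻¹(0.2403) = 13.90° (from vertical).

13.90°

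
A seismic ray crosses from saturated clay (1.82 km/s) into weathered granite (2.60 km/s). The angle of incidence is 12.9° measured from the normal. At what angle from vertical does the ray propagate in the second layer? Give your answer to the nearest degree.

19°

sin θ₁/V₁ = sin θ₂/V₂ ⇒ sin θ₂ = 2.60·sin 12.9°/1.82 = 2.60·0.2233/1.82 = 0.3189.
θ₂ = sin⁻¹(0.3189) = 18.60° (from vertical).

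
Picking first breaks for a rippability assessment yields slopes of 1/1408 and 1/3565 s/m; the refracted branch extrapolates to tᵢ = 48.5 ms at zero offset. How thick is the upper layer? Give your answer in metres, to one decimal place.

θ_c = arcsin(1408/3565) = 23.26°; cos θ_c = 0.9187.
tᵢ = 2h cos θ_c/V₁ ⇒ h = tᵢ·V₁/(2 cos θ_c) = 0.0485·1408/(2·0.9187) = 37.17 m.

37.2 m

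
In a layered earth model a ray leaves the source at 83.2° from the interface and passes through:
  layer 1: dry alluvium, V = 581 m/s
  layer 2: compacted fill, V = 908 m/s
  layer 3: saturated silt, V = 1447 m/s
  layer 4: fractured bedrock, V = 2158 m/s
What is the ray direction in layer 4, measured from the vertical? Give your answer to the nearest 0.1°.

26.1°

From the normal: θ₁ = 90° − 83.2° = 6.8°.
Snell's law across each interface conserves sin θ / V, so sin θ_4 = V_4·sin θ₁/V₁.
sin θ_4 = 2158 × sin 6.8° / 581 = 0.4398.
θ_4 = arcsin 0.4398 = 26.09°.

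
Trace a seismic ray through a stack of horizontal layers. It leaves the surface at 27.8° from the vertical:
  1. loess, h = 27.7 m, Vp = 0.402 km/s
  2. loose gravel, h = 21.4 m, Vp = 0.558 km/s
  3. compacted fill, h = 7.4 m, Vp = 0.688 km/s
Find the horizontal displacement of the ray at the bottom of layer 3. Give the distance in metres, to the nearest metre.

43 m

p = sin θ₁/V₁ = sin 27.8°/0.402 = 1.1602e+00 s/km is conserved through the stack.
Layer 1: θ = 27.80°; offset = 27.7·tan 27.80° = 14.605 m.
Layer 2: sin θ = p·0.558 = 0.6474 → θ = 40.34°; offset = 21.4·tan 40.34° = 18.177 m.
Layer 3: sin θ = p·0.688 = 0.7982 → θ = 52.96°; offset = 7.4·tan 52.96° = 9.805 m.
Total horizontal offset = 42.586 m.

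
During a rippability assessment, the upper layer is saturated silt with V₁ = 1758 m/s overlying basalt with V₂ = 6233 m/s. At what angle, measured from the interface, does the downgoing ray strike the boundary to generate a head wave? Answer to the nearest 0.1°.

Critical incidence: sin θ_c = V₁/V₂ = 1758/6233 = 0.2820.
θ_c = arcsin 0.2820 = 16.38°.
Measured from the interface: 90° − 16.38° = 73.62°.

73.6°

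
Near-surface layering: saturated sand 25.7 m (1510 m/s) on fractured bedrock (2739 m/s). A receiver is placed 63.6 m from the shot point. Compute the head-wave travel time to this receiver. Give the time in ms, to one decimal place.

51.6 ms

θ_c = arcsin(V₁/V₂) = arcsin(1510/2739) = 33.46°, cos θ_c = 0.8343.
Intercept time tᵢ = 2h cos θ_c / V₁ = 2·25.7·0.8343/1510 = 0.02840 s.
t = x/V₂ + tᵢ = 63.6/2739 + 0.02840 = 0.05162 s.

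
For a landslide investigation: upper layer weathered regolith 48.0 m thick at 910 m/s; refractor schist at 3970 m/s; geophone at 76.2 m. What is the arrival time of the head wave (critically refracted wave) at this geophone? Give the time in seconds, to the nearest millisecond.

0.122 s

θ_c = arcsin(V₁/V₂) = arcsin(910/3970) = 13.25°, cos θ_c = 0.9734.
Intercept time tᵢ = 2h cos θ_c / V₁ = 2·48.0·0.9734/910 = 0.10269 s.
t = x/V₂ + tᵢ = 76.2/3970 + 0.10269 = 0.12188 s.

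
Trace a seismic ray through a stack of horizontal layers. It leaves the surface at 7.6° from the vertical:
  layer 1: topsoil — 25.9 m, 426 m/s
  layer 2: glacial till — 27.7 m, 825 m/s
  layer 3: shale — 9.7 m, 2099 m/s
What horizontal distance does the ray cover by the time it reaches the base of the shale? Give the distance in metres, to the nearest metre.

19 m

Ray parameter p = sin 7.6° / 426 m/s = 3.1046e-04 s/m.
Layer 1: θ = 7.60°; offset = 25.9·tan 7.60° = 3.456 m.
Layer 2: sin θ = p·825 = 0.2561 → θ = 14.84°; offset = 27.7·tan 14.84° = 7.340 m.
Layer 3: sin θ = p·2099 = 0.6517 → θ = 40.67°; offset = 9.7·tan 40.67° = 8.334 m.
Total horizontal offset = 19.129 m.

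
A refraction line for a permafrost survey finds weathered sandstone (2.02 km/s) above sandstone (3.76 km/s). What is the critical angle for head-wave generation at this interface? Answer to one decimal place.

At critical incidence the refracted ray runs along the interface (θ₂ = 90°), so sin θ_c = V₁/V₂.
θ_c = arcsin(2.02/3.76) = arcsin 0.5372 = 32.50°.

32.5°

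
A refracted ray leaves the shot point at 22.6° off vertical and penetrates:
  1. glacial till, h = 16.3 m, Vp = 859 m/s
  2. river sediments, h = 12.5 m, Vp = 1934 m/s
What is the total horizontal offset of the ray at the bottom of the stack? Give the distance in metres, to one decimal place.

28.4 m

Ray parameter p = sin 22.6° / 859 m/s = 4.4738e-04 s/m.
Layer 1: θ = 22.60°; offset = 16.3·tan 22.60° = 6.785 m.
Layer 2: sin θ = p·1934 = 0.8652 → θ = 59.91°; offset = 12.5·tan 59.91° = 21.571 m.
Summing the layer offsets gives 28.356 m.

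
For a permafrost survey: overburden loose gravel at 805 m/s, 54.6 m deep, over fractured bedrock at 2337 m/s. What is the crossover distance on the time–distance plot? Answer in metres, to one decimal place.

x_cross = 2h·√((V₂+V₁)/(V₂−V₁)).
(V₂+V₁)/(V₂−V₁) = (2337+805)/(2337−805) = 2.0509; √ = 1.4321.
x_cross = 2·54.6·1.4321 = 156.39 m.

156.4 m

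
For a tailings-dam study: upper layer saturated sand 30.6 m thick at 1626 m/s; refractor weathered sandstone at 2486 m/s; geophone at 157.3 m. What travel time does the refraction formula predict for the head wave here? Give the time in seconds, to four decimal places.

0.0917 s

t = x/V₂ + 2h·√(V₂²−V₁²)/(V₁V₂).
√(V₂²−V₁²) = √(2486²−1626²) = 1880.5 m/s; delay term = 2·30.6·1880.5/(1626·2486) = 0.02847 s.
t = 157.3/2486 + 0.02847 = 0.09175 s.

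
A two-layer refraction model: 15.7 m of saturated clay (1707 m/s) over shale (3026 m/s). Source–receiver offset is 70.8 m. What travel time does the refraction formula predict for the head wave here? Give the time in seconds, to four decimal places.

t = x/V₂ + 2h·√(V₂²−V₁²)/(V₁V₂).
√(V₂²−V₁²) = √(3026²−1707²) = 2498.6 m/s; delay term = 2·15.7·2498.6/(1707·3026) = 0.01519 s.
t = 70.8/3026 + 0.01519 = 0.03859 s.

0.0386 s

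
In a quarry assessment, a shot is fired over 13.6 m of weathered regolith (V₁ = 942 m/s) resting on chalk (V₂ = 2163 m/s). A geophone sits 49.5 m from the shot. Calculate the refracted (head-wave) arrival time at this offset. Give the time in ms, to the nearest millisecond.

49 ms

θ_c = arcsin(V₁/V₂) = arcsin(942/2163) = 25.82°, cos θ_c = 0.9002.
Intercept time tᵢ = 2h cos θ_c / V₁ = 2·13.6·0.9002/942 = 0.02599 s.
t = x/V₂ + tᵢ = 49.5/2163 + 0.02599 = 0.04888 s.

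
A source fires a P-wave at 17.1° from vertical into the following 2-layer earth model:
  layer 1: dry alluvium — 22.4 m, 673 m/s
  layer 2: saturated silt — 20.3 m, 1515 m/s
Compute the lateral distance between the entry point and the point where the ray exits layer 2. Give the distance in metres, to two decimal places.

24.82 m

Ray parameter p = sin 17.1° / 673 m/s = 4.3691e-04 s/m.
Layer 1: θ = 17.10°; offset = 22.4·tan 17.10° = 6.8911 m.
Layer 2: sin θ = p·1515 = 0.6619 → θ = 41.45°; offset = 20.3·tan 41.45° = 17.9261 m.
Summing the layer offsets gives 24.8172 m.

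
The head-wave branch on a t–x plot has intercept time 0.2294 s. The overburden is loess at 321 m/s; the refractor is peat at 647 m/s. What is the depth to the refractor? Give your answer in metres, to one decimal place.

θ_c = arcsin(321/647) = 29.74°; cos θ_c = 0.8682.
tᵢ = 2h cos θ_c/V₁ ⇒ h = tᵢ·V₁/(2 cos θ_c) = 0.2294·321/(2·0.8682) = 42.41 m.

42.4 m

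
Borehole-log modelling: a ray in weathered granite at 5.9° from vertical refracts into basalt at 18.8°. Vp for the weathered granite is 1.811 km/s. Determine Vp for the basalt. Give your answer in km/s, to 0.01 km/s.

sin 5.9° = 0.1028; sin 18.8° = 0.3223.
V₂ = V₁·(sin θ₂/sin θ₁) = 1.811·(0.3223/0.1028) = 5.68 km/s.

5.68 km/s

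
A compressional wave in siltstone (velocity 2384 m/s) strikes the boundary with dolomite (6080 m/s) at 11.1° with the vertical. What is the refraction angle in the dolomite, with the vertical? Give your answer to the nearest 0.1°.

29.4°

sin θ₁/V₁ = sin θ₂/V₂ ⇒ sin θ₂ = 6080·sin 11.1°/2384 = 6080·0.1925/2384 = 0.4910.
θ₂ = arcsin 0.4910 = 29.41° from the normal.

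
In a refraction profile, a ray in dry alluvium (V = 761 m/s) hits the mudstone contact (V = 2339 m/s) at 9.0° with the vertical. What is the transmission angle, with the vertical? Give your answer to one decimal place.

28.7°

Snell's law: sin θ₂ = (V₂/V₁)·sin θ₁ = (2339/761)·sin 9.0° = 0.4808.
θ₂ = sin⁻¹(0.4808) = 28.74° (from vertical).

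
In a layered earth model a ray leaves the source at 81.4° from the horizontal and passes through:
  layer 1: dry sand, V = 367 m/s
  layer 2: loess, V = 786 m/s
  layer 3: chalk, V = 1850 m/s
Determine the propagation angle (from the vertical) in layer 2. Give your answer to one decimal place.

18.7°

From the normal: θ₁ = 90° − 81.4° = 8.6°.
Ray parameter p = sin 8.6° / 367 = 4.0745e-04 s/m.
sin θ_2 = p·V_2 = 4.0745e-04 × 786 = 0.3203.
θ_2 = 18.68° from the vertical.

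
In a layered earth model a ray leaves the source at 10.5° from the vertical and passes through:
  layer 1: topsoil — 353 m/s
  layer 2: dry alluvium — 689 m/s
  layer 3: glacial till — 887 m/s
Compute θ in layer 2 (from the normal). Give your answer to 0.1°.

20.8°

Ray parameter p = sin 10.5° / 353 = 5.1625e-04 s/m.
sin θ_2 = p·V_2 = 5.1625e-04 × 689 = 0.3557.
θ_2 = arcsin 0.3557 = 20.84°.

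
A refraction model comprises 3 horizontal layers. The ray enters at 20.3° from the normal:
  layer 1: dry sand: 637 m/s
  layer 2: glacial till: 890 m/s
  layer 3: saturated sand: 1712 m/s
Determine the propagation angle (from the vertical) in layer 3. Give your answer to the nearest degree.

Snell's law across each interface conserves sin θ / V, so sin θ_3 = V_3·sin θ₁/V₁.
sin θ_3 = 1712 × sin 20.3° / 637 = 0.9324.
θ_3 = 68.82° from the vertical.

69°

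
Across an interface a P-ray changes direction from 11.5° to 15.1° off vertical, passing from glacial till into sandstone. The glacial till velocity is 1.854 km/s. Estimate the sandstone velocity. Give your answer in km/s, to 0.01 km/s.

Snell's law: sin 11.5°/V₁ = sin 15.1°/V₂.
V₂ = V₁·sin 15.1°/sin 11.5° = 1.854 × 1.3067 = 2.42 km/s.

2.42 km/s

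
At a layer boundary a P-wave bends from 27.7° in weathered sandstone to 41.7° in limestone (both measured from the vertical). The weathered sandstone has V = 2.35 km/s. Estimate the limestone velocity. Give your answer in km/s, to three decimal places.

sin 27.7° = 0.4648; sin 41.7° = 0.6652.
V₂ = V₁·(sin θ₂/sin θ₁) = 2.35·(0.6652/0.4648) = 3.363 km/s.

3.363 km/s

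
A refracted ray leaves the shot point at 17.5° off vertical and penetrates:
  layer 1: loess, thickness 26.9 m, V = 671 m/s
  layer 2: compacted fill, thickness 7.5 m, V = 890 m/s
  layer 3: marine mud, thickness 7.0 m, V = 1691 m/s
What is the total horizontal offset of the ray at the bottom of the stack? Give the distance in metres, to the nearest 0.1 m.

19.9 m

p = sin θ₁/V₁ = sin 17.5°/671 = 4.4815e-04 s/m is conserved through the stack.
Layer 1: θ = 17.50°; offset = 26.9·tan 17.50° = 8.482 m.
Layer 2: sin θ = p·890 = 0.3988 → θ = 23.51°; offset = 7.5·tan 23.51° = 3.262 m.
Layer 3: sin θ = p·1691 = 0.7578 → θ = 49.27°; offset = 7.0·tan 49.27° = 8.130 m.
Total horizontal offset = 19.874 m.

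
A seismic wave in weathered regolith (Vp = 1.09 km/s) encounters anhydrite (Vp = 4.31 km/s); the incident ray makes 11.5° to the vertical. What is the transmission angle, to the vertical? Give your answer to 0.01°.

sin θ₁/V₁ = sin θ₂/V₂ ⇒ sin θ₂ = 4.31·sin 11.5°/1.09 = 4.31·0.1994/1.09 = 0.7883.
θ₂ = arcsin 0.7883 = 52.03° from the normal.

52.03°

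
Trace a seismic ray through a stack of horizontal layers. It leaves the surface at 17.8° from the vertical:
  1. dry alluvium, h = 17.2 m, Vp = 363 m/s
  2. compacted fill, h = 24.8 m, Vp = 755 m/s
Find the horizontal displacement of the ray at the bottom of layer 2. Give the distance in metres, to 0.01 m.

25.95 m

p = sin θ₁/V₁ = sin 17.8°/363 = 8.4214e-04 s/m is conserved through the stack.
Layer 1: θ = 17.80°; offset = 17.2·tan 17.80° = 5.5223 m.
Layer 2: sin θ = p·755 = 0.6358 → θ = 39.48°; offset = 24.8·tan 39.48° = 20.4292 m.
Total horizontal offset = 25.9515 m.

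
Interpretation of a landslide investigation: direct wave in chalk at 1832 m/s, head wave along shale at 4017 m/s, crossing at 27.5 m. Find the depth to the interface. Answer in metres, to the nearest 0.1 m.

8.4 m

h = (x_cross/2)·√((V₂−V₁)/(V₂+V₁)).
(V₂−V₁)/(V₂+V₁) = (4017−1832)/(4017+1832) = 0.3736; √ = 0.6112.
h = (27.5/2)·0.6112 = 8.40 m.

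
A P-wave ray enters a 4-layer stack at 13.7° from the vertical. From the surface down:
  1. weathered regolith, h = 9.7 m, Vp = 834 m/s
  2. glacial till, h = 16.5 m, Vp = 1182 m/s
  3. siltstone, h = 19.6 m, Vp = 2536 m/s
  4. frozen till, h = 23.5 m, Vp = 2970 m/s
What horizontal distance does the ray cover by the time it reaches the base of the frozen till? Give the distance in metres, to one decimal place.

65.5 m

Apply Snell's law at each interface; in layer i the horizontal offset is hᵢ·tan θᵢ.
Layer 1: θ = 13.70°; offset = 9.7·tan 13.70° = 2.365 m.
Layer 2: sin θ = 1182·sin 13.7°/834 = 0.3357, θ = 19.61°; offset = 16.5·tan 19.61° = 5.880 m.
Layer 3: sin θ = 2536·sin 13.7°/834 = 0.7202, θ = 46.07°; offset = 19.6·tan 46.07° = 20.345 m.
Layer 4: sin θ = 2970·sin 13.7°/834 = 0.8434, θ = 57.50°; offset = 23.5·tan 57.50° = 36.891 m.
Σ offsets = 65.481 m.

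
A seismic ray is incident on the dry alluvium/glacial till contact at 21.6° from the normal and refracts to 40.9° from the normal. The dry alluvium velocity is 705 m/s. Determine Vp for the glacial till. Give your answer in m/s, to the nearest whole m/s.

sin 21.6° = 0.3681; sin 40.9° = 0.6547.
V₂ = V₁·(sin θ₂/sin θ₁) = 705·(0.6547/0.3681) = 1253.90 m/s.

1254 m/s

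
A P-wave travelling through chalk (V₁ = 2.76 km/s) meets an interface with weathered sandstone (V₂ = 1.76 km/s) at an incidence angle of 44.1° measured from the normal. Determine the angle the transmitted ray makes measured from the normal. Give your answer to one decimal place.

26.3°

sin θ₁/V₁ = sin θ₂/V₂ ⇒ sin θ₂ = 1.76·sin 44.1°/2.76 = 1.76·0.6959/2.76 = 0.4438.
θ₂ = arcsin 0.4438 = 26.34° from the normal.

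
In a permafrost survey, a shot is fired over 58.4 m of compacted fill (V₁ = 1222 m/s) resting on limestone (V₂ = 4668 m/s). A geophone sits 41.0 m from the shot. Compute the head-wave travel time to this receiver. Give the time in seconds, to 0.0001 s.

0.1010 s

t = x/V₂ + 2h·√(V₂²−V₁²)/(V₁V₂).
√(V₂²−V₁²) = √(4668²−1222²) = 4505.2 m/s; delay term = 2·58.4·4505.2/(1222·4668) = 0.09225 s.
t = 41.0/4668 + 0.09225 = 0.10103 s.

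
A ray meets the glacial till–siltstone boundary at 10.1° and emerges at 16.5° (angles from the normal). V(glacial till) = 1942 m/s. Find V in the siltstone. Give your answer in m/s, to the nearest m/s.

3145 m/s

sin 10.1° = 0.1754; sin 16.5° = 0.2840.
V₂ = V₁·(sin θ₂/sin θ₁) = 1942·(0.2840/0.1754) = 3145.17 m/s.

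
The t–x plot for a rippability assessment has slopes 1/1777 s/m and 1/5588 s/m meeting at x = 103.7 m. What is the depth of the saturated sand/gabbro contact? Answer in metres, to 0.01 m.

37.30 m

h = (x_cross/2)·√((V₂−V₁)/(V₂+V₁)).
(V₂−V₁)/(V₂+V₁) = (5588−1777)/(5588+1777) = 0.5174; √ = 0.7193.
h = (103.7/2)·0.7193 = 37.30 m.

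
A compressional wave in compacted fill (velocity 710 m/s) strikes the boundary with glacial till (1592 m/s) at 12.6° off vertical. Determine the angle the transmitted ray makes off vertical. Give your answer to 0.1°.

sin θ₁/V₁ = sin θ₂/V₂ ⇒ sin θ₂ = 1592·sin 12.6°/710 = 1592·0.2181/710 = 0.4891.
θ₂ = arcsin 0.4891 = 29.28° from the normal.

29.3°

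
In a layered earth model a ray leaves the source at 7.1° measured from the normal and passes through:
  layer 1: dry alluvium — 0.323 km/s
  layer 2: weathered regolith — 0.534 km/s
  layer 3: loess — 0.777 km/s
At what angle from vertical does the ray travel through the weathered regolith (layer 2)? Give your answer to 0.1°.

11.8°

Ray parameter p = sin 7.1° / 0.323 = 3.8267e-01 s/km.
sin θ_2 = p·V_2 = 3.8267e-01 × 0.534 = 0.2043.
θ_2 = arcsin 0.2043 = 11.79°.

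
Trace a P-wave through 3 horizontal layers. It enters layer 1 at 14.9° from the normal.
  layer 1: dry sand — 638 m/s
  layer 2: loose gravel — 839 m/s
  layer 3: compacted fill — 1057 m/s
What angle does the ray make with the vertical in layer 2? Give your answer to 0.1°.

Snell's law across each interface conserves sin θ / V, so sin θ_2 = V_2·sin θ₁/V₁.
sin θ_2 = 839 × sin 14.9° / 638 = 0.3381.
θ_2 = 19.76° from the vertical.

19.8°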